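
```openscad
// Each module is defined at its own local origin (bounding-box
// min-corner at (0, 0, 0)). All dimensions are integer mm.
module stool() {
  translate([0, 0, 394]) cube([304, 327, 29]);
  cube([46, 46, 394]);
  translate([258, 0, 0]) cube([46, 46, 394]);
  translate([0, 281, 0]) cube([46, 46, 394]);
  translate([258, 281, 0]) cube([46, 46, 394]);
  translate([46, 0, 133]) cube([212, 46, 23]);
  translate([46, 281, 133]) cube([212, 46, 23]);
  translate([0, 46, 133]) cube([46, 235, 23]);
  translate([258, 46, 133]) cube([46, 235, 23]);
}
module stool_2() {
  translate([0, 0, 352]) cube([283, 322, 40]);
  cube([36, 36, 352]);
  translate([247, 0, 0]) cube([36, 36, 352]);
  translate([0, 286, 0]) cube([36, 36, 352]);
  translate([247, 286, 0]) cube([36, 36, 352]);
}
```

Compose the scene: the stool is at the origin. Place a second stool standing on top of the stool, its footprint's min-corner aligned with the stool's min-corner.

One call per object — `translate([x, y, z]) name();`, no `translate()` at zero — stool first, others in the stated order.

stool();
translate([0, 0, 423]) stool_2();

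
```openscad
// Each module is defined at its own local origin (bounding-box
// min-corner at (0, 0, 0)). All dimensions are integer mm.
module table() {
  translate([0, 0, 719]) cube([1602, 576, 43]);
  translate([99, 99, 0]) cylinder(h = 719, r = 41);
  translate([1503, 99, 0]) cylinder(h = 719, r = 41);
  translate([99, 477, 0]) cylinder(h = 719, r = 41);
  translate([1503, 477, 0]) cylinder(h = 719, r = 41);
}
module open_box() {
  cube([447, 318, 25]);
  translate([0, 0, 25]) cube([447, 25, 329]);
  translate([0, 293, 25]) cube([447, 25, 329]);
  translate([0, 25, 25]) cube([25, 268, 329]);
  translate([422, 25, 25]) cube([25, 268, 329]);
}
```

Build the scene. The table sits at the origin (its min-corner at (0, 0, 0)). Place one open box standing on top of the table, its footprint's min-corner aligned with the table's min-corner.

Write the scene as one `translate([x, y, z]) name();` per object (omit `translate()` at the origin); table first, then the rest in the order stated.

table();
translate([0, 0, 762]) open_box();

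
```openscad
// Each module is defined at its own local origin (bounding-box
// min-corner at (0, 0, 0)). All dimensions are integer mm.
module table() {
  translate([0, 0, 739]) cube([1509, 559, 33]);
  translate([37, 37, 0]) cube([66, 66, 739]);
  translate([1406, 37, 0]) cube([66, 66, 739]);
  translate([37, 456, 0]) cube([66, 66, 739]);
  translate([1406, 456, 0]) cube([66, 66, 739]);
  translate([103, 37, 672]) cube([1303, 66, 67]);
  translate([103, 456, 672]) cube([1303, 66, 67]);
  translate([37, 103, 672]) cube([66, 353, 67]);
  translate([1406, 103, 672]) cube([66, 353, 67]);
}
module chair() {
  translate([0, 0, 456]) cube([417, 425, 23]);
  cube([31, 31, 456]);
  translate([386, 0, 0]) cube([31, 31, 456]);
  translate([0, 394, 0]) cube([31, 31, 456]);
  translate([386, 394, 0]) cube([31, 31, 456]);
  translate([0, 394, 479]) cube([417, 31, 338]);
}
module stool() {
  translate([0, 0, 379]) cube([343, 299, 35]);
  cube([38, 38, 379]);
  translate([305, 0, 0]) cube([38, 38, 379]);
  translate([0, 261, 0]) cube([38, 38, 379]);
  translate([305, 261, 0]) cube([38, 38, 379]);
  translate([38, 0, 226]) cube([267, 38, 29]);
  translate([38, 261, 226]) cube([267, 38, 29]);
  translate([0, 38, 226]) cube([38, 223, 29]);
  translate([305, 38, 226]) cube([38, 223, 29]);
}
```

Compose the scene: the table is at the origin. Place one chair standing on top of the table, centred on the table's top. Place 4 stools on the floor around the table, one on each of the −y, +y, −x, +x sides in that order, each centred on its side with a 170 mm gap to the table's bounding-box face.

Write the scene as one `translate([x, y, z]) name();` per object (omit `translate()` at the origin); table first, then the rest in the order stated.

table();
translate([546, 67, 772]) chair();
translate([583, -469, 0]) stool();
translate([583, 729, 0]) stool();
translate([-513, 130, 0]) stool();
translate([1679, 130, 0]) stool();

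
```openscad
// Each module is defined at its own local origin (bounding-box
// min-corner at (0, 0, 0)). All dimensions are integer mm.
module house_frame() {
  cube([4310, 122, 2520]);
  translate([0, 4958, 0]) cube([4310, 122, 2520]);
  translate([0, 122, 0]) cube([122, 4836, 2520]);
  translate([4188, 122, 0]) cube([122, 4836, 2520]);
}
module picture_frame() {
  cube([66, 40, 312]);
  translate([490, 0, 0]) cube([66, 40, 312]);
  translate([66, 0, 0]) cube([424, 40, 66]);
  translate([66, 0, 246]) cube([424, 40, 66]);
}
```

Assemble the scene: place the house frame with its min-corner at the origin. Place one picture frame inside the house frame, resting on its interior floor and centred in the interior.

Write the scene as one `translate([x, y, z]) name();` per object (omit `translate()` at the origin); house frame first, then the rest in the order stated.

house_frame();
translate([1877, 2520, 0]) picture_frame();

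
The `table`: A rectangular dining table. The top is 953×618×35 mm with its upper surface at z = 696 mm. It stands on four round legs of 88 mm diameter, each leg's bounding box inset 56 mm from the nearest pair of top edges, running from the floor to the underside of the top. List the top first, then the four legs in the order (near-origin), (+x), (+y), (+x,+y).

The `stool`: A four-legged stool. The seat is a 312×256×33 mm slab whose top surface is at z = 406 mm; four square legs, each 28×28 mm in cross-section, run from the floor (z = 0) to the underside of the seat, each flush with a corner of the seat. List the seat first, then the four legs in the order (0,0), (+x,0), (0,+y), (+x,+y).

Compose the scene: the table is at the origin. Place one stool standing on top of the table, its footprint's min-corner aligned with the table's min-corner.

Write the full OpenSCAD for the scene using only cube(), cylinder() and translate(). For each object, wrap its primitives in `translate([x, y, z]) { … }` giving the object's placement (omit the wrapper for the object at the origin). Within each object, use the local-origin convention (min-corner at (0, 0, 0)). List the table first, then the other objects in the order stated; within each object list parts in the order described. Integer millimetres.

translate([0, 0, 661]) cube([953, 618, 35]);
translate([100, 100, 0]) cylinder(h = 661, r = 44);
translate([853, 100, 0]) cylinder(h = 661, r = 44);
translate([100, 518, 0]) cylinder(h = 661, r = 44);
translate([853, 518, 0]) cylinder(h = 661, r = 44);
translate([0, 0, 696]) {
  translate([0, 0, 373]) cube([312, 256, 33]);
  cube([28, 28, 373]);
  translate([284, 0, 0]) cube([28, 28, 373]);
  translate([0, 228, 0]) cube([28, 28, 373]);
  translate([284, 228, 0]) cube([28, 28, 373]);
}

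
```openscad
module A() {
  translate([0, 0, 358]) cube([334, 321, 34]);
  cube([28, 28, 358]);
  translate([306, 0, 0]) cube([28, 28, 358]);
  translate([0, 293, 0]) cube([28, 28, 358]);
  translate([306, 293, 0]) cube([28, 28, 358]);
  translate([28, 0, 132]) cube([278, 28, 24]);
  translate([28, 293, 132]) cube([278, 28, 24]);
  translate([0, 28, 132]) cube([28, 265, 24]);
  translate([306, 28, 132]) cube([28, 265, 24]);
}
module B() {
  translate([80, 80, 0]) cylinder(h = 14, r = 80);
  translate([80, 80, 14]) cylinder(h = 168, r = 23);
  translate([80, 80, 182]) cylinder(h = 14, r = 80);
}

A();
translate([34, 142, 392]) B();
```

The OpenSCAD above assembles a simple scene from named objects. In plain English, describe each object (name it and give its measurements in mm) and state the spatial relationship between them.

A is a four-legged stool. The seat is 334×321 mm, 34 mm thick, top at z = 392 mm. It stands on four square legs, each 28×28 mm in cross-section, from z = 0 to the seat underside, each flush with a corner of the seat. Four stretchers, 28 mm wide and 24 mm tall, connect adjacent legs with their undersides at z = 132 mm, each running between the inner faces of the legs it joins and aligned with the legs' outer faces on the other axis.

B is a spool: two coaxial disc flanges of radius 80 mm and thickness 14 mm, joined by a core cylinder of radius 23 mm and height 168 mm. The lower flange rests on z = 0 and the three cylinders share a vertical axis.

The spool is on top of the stool.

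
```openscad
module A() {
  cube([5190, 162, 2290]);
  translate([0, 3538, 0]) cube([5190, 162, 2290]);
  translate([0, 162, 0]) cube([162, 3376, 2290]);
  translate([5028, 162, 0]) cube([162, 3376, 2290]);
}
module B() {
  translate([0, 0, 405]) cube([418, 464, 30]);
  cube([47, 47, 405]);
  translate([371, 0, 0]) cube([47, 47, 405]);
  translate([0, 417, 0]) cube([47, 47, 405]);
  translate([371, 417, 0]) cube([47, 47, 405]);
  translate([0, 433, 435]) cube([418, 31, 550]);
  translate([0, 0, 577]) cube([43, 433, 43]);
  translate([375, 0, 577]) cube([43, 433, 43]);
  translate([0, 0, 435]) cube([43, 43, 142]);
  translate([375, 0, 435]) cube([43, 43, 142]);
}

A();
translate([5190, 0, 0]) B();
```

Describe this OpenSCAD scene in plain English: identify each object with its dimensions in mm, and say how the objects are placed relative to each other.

A is a box-shaped house frame (walls only): outside footprint 5190×3700 mm, wall height 2290 mm, wall thickness 162 mm. The two y-facing walls run the full x-width; the two x-facing walls fit between the inner faces of the y-facing walls.

B is a chair: 418×464 mm seat, 30 mm thick, top at z = 435 mm, on four 47 mm square corner legs flush with the seat edges. A 31 mm thick backrest slab spans the full seat width, extending 550 mm above the seat top, its back face flush with the seat's +y edge. Two armrests of 43×43 mm section run along each side from the seat's front edge to the front of the backrest, top faces 185 mm above the seat top and outer faces flush with the seat's x-edges; a 43×43 mm post under the front of each armrest stands on the seat at the front corner.

The chair is against the house frame's +x side, with their −y faces flush.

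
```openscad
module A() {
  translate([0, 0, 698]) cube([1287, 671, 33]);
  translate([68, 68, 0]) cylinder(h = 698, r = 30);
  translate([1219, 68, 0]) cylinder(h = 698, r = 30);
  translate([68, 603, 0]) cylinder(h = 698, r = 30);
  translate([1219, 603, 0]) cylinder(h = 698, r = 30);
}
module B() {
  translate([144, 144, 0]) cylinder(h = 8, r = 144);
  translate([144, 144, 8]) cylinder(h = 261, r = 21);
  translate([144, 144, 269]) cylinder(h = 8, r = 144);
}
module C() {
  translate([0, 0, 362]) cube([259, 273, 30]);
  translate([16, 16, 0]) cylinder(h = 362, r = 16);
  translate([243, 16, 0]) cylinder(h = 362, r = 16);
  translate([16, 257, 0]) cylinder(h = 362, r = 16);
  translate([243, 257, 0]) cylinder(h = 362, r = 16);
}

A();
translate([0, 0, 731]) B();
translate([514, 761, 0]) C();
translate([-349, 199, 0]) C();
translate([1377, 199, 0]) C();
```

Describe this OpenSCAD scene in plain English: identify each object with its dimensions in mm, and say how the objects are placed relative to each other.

A is a rectangular dining table. The top is 1287×671×33 mm with its upper surface at z = 731 mm. It stands on four round legs of 60 mm diameter, each leg's bounding box inset 38 mm from the nearest pair of top edges, running from the floor to the underside of the top.

B is a spool: two coaxial disc flanges of radius 144 mm and thickness 8 mm, joined by a core cylinder of radius 21 mm and height 261 mm. The lower flange rests on z = 0 and the three cylinders share a vertical axis.

C is a four-legged stool. The seat is 259×273 mm, 30 mm thick, top at z = 392 mm. It stands on four round legs, each 32 mm in diameter, from z = 0 to the seat underside, each leg's axis is inset half a diameter from the nearest pair of seat edges (so the leg's bounding box is flush with the corner).

The spool is on top of the table. Three stools sit around the table at the +y, −x, +x sides.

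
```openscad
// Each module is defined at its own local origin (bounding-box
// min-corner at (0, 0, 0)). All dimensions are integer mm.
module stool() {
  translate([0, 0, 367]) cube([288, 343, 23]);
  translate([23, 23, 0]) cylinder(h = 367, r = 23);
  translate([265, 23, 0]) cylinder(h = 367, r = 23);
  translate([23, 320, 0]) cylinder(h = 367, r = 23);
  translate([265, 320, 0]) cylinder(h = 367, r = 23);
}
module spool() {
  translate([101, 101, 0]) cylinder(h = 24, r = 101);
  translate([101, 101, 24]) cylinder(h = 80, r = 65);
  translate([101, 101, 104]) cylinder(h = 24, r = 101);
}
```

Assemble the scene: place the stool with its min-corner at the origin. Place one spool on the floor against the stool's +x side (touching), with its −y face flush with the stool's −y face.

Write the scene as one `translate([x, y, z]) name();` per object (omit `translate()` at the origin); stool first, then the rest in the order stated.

stool();
translate([288, 0, 0]) spool();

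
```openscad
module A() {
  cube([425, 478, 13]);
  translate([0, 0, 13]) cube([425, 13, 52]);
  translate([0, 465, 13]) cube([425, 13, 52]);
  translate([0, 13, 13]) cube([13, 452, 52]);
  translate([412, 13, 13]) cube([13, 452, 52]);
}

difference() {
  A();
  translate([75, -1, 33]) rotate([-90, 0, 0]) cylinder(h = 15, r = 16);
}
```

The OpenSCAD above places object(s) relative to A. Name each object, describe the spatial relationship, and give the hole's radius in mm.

The subtracted cylinder has r = 16 mm.

A is an open box. The open box has a circular hole through its front wall. The hole's radius is 16 mm.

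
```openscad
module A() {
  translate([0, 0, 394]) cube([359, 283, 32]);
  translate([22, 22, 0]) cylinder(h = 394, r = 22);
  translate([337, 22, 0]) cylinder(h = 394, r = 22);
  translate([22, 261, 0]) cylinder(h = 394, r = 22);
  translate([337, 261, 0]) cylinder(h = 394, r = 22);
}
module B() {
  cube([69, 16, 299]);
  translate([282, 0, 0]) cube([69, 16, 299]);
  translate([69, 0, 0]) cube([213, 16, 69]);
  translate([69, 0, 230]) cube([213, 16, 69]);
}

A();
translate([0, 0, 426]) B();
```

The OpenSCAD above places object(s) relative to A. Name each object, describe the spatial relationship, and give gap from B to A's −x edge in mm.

A is a stool. B is a picture frame. The picture frame is on top of the stool. The gap from the picture frame to the stool's −x edge is 0 mm.

The picture frame's min-x is at 0; the stool's min-x is 0; gap = 0 mm.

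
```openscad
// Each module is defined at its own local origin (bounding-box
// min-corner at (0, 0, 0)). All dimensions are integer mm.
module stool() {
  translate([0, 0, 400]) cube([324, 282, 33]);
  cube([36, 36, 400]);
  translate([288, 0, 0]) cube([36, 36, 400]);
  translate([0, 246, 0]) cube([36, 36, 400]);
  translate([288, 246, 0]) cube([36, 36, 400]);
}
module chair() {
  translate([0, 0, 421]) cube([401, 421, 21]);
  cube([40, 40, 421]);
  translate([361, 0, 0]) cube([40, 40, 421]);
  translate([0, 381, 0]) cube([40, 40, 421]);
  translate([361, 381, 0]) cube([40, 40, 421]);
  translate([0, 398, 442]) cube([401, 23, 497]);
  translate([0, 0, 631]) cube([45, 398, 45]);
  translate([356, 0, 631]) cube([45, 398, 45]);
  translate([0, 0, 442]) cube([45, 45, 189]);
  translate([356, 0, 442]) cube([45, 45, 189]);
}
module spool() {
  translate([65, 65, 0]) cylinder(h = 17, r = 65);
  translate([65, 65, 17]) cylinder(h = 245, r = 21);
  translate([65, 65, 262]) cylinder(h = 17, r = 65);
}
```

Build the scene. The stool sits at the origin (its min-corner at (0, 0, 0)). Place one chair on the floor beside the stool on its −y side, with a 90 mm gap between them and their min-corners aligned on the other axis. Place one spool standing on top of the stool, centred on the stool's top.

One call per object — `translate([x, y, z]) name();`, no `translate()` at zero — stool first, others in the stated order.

stool();
translate([0, -511, 0]) chair();
translate([97, 76, 433]) spool();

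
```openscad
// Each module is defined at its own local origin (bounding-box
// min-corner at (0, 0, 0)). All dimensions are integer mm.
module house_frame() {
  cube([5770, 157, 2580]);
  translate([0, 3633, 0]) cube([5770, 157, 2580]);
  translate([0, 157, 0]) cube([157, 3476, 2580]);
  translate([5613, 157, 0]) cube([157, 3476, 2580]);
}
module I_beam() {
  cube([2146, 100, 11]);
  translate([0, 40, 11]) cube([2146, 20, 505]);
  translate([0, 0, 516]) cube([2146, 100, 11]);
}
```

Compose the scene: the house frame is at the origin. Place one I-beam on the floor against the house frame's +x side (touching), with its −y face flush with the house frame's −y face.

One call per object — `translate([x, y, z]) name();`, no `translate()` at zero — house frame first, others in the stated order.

house_frame();
translate([5770, 0, 0]) I_beam();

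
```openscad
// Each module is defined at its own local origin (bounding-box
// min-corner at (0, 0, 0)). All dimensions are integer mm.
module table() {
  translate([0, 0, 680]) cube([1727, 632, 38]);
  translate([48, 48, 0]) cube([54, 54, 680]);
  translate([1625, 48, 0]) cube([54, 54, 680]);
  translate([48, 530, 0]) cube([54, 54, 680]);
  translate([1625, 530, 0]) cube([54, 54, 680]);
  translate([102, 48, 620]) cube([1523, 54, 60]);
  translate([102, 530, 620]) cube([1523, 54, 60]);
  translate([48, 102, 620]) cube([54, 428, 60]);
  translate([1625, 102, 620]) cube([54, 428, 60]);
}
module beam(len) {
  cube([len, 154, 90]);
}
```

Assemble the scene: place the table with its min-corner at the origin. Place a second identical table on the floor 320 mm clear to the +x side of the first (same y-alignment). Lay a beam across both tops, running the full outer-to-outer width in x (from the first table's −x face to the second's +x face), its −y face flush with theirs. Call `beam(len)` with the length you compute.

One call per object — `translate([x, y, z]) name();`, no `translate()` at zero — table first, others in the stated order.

table();
translate([2047, 0, 0]) table();
translate([0, 0, 718]) beam(3774);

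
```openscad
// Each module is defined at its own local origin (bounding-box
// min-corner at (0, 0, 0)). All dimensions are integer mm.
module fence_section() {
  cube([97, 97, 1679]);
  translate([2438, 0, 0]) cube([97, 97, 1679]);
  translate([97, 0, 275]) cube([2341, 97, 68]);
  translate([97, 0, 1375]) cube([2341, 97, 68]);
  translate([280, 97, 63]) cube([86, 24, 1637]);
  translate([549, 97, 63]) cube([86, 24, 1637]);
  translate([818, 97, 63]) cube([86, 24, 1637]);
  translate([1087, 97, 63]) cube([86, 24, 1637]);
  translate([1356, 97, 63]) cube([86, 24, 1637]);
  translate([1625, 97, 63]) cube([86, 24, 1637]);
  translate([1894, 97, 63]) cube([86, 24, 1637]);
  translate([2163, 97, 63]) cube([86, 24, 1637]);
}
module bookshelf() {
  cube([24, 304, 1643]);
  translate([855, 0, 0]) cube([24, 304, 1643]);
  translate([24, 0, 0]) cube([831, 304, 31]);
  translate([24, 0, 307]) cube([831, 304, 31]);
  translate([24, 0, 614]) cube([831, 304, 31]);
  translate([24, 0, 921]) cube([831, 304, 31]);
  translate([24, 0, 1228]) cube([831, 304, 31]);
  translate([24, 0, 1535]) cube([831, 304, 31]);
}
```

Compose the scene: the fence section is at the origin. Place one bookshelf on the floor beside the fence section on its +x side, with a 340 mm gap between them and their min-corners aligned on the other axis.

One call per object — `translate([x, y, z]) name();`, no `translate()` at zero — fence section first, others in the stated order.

fence_section();
translate([2875, 0, 0]) bookshelf();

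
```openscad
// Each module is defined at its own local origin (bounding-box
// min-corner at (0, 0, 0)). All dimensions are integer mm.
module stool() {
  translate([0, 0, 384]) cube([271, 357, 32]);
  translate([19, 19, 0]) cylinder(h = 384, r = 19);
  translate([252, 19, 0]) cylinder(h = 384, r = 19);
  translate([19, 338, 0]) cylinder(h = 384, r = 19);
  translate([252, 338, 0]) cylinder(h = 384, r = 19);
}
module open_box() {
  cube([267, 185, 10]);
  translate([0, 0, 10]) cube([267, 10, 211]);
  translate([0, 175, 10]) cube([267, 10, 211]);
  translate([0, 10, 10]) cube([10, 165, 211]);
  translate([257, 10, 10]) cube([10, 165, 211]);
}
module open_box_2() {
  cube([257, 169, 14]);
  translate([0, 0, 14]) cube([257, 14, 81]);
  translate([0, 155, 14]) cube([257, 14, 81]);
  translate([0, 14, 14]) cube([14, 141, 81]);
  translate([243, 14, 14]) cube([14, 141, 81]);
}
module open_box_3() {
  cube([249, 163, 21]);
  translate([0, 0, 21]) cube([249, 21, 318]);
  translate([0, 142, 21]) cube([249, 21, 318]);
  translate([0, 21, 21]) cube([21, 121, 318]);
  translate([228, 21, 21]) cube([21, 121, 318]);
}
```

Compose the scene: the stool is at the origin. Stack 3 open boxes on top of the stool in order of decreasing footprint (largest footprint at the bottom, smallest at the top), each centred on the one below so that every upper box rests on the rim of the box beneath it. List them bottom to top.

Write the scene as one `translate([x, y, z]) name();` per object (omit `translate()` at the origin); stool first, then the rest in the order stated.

stool();
translate([2, 86, 416]) open_box();
translate([7, 94, 637]) open_box_2();
translate([11, 97, 732]) open_box_3();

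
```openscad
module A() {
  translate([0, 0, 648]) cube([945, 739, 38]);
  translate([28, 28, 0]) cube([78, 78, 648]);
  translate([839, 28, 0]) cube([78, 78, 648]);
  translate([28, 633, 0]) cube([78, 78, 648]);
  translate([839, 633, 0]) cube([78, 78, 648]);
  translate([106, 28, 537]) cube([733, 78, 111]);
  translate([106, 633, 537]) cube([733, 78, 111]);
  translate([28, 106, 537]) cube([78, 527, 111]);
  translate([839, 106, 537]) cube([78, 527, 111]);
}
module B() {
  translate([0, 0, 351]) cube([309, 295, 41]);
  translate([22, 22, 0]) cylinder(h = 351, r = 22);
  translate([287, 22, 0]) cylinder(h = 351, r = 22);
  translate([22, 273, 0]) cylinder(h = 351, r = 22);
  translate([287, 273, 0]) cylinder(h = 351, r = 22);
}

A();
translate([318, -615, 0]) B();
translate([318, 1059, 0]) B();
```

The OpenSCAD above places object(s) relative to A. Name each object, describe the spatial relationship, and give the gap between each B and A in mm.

A is a table. B is a stool. Two stools sit around the table at the −y, +y sides. The gap between each stool and the table is 320 mm.

Each stool's nearest face is 320 mm from the table's bounding box.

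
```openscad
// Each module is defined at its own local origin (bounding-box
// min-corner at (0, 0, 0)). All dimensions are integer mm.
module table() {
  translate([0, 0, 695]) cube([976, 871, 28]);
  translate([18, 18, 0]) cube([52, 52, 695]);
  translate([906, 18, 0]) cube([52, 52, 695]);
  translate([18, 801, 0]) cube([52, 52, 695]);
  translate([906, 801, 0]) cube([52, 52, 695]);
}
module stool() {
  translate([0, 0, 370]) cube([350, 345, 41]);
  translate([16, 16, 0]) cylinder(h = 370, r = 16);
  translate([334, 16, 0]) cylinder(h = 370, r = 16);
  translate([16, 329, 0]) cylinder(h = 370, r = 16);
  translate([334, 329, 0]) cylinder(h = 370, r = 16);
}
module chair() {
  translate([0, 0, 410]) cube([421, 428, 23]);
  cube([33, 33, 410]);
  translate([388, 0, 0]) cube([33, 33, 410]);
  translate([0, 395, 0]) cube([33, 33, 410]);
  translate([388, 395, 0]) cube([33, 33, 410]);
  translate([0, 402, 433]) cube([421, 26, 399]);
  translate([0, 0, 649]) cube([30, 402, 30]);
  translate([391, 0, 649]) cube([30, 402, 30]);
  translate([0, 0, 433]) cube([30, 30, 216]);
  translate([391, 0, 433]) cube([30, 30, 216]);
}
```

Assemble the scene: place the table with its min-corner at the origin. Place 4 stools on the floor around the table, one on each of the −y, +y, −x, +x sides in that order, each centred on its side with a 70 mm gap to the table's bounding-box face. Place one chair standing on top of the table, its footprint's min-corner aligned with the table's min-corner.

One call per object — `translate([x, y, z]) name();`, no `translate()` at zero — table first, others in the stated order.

table();
translate([313, -415, 0]) stool();
translate([313, 941, 0]) stool();
translate([-420, 263, 0]) stool();
translate([1046, 263, 0]) stool();
translate([0, 0, 723]) chair();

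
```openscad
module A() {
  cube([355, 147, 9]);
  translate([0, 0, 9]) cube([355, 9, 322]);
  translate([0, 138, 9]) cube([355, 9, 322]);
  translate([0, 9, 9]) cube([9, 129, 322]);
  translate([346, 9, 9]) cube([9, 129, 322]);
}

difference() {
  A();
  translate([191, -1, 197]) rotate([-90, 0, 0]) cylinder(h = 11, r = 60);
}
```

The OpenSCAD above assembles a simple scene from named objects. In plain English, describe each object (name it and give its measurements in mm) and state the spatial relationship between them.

A is an open-topped rectangular box: outside dimensions 355×147×331 mm, with a uniform wall and base thickness of 9 mm. The base is a full 355×147 slab on the floor; four walls sit on top of the base. The front and back walls (the −y and +y sides) span the full width; the two side walls fit between them.

The open box has a circular hole of radius 60 mm through its front wall, centred at (x = 191, z = 197).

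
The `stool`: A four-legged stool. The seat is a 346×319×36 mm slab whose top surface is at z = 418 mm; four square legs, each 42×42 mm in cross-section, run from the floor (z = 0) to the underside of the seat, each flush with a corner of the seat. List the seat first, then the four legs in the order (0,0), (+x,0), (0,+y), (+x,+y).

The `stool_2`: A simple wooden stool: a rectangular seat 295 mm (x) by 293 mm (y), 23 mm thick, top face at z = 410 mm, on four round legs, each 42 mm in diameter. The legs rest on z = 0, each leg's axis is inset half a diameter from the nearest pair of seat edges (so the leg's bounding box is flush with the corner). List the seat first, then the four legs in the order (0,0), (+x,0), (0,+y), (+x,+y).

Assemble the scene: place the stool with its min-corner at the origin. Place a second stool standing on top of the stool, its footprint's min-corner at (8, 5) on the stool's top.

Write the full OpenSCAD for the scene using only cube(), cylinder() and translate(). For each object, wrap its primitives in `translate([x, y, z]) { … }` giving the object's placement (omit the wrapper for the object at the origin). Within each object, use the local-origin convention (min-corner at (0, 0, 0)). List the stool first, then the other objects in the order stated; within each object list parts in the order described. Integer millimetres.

translate([0, 0, 382]) cube([346, 319, 36]);
cube([42, 42, 382]);
translate([304, 0, 0]) cube([42, 42, 382]);
translate([0, 277, 0]) cube([42, 42, 382]);
translate([304, 277, 0]) cube([42, 42, 382]);
translate([8, 5, 418]) {
  translate([0, 0, 387]) cube([295, 293, 23]);
  translate([21, 21, 0]) cylinder(h = 387, r = 21);
  translate([274, 21, 0]) cylinder(h = 387, r = 21);
  translate([21, 272, 0]) cylinder(h = 387, r = 21);
  translate([274, 272, 0]) cylinder(h = 387, r = 21);
}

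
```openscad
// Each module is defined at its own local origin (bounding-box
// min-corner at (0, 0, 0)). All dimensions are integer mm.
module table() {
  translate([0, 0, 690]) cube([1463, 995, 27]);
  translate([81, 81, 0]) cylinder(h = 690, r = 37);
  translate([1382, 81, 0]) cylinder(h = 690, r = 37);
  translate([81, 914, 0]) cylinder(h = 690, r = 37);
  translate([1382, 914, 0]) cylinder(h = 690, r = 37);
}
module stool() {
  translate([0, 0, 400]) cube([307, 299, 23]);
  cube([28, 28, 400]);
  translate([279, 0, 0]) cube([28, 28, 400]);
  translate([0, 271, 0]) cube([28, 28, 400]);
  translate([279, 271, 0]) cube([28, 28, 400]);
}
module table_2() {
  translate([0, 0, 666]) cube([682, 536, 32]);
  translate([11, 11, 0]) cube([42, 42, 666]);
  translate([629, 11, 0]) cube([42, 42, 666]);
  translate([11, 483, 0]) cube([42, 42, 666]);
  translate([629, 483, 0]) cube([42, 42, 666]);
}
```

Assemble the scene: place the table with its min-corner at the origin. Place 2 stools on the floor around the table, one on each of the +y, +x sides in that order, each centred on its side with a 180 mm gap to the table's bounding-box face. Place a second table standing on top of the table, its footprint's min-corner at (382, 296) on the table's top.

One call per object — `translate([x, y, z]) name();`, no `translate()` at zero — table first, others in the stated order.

table();
translate([578, 1175, 0]) stool();
translate([1643, 348, 0]) stool();
translate([382, 296, 717]) table_2();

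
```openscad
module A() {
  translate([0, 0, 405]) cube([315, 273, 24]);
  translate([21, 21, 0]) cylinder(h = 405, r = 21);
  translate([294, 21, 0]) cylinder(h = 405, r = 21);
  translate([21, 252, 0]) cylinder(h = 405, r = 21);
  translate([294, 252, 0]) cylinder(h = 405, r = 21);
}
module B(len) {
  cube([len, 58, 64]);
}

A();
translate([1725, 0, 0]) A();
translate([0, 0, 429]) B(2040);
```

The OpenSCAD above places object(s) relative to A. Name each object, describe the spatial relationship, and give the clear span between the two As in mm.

A is a stool. B is a beam. A beam spans the tops of two stools. The clear span between the two stools is 1410 mm.

Second stool starts at x = 1725; first ends at x = 315; clear span = 1725 − 315 = 1410 mm.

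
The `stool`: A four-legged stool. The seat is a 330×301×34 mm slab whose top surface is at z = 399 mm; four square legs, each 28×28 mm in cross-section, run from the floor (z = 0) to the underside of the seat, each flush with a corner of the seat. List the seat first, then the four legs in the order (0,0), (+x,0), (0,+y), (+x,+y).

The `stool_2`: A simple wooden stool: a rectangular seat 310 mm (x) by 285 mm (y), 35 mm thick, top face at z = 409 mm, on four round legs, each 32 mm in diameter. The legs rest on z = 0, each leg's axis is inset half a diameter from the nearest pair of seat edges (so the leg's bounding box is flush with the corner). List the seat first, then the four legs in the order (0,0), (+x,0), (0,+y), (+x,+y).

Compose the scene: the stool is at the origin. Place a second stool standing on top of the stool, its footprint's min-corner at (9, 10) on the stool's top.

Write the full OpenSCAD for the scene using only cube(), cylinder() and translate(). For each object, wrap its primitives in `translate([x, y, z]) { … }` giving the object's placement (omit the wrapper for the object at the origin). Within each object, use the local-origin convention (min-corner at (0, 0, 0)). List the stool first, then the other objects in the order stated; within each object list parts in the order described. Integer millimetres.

translate([0, 0, 365]) cube([330, 301, 34]);
cube([28, 28, 365]);
translate([302, 0, 0]) cube([28, 28, 365]);
translate([0, 273, 0]) cube([28, 28, 365]);
translate([302, 273, 0]) cube([28, 28, 365]);
translate([9, 10, 399]) {
  translate([0, 0, 374]) cube([310, 285, 35]);
  translate([16, 16, 0]) cylinder(h = 374, r = 16);
  translate([294, 16, 0]) cylinder(h = 374, r = 16);
  translate([16, 269, 0]) cylinder(h = 374, r = 16);
  translate([294, 269, 0]) cylinder(h = 374, r = 16);
}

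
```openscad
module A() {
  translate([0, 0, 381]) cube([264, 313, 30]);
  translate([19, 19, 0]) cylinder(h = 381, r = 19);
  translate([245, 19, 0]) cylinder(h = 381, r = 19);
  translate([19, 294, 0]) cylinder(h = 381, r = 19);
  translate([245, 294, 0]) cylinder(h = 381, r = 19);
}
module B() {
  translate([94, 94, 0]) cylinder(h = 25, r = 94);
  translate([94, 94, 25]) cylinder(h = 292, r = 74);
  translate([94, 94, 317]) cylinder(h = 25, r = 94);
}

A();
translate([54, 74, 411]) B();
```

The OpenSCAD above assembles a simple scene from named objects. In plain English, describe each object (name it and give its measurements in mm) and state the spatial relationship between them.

A is a simple wooden stool: a rectangular seat 264 mm (x) by 313 mm (y), 30 mm thick, top face at z = 411 mm, on four round legs, each 38 mm in diameter. The legs rest on z = 0, each leg's axis is inset half a diameter from the nearest pair of seat edges (so the leg's bounding box is flush with the corner).

B is a spool: two coaxial disc flanges of radius 94 mm and thickness 25 mm, joined by a core cylinder of radius 74 mm and height 292 mm. The lower flange rests on z = 0 and the three cylinders share a vertical axis.

The spool is on top of the stool.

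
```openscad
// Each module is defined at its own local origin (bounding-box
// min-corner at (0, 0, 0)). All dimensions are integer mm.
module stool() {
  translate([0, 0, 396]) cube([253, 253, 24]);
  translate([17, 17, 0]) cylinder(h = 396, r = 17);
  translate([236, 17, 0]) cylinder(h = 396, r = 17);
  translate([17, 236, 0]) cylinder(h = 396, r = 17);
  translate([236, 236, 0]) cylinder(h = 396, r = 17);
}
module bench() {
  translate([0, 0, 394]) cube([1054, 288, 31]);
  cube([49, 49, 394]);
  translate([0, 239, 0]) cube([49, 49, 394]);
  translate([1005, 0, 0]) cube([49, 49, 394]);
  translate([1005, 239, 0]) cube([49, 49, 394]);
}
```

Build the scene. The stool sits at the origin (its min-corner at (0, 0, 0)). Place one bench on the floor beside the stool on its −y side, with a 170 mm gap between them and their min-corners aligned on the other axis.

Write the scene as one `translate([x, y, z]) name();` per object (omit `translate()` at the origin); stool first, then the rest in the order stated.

stool();
translate([0, -458, 0]) bench();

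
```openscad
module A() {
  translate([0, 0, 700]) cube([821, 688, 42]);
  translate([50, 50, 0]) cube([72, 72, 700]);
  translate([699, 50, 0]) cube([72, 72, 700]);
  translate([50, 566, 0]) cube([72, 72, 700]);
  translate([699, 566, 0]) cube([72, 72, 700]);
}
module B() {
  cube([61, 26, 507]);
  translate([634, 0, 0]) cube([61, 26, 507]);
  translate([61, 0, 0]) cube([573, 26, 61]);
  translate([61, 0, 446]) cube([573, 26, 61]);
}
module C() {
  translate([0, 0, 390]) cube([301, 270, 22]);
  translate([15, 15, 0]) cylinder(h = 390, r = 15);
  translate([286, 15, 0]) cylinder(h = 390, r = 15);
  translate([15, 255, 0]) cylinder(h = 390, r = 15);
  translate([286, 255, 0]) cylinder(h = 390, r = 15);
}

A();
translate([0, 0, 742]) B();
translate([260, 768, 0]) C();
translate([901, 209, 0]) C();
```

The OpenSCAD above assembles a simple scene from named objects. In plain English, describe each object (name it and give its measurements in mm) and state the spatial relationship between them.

A is a table with a 821×688 mm rectangular top, 42 mm thick, top surface at z = 742 mm, supported by four 72×72 mm square legs, each inset 50 mm from the nearest pair of top edges, running from the floor.

B is a rectangular picture frame lying in the x–z plane (depth along y). The opening is 573 mm wide (x) by 385 mm tall (z), surrounded by a border 61 mm wide on all four sides. The frame is 26 mm deep and is made of two full-height vertical stiles with two horizontal rails fitted between them.

C is a four-legged stool. The seat is a 301×270×22 mm slab whose top surface is at z = 412 mm; four round legs, each 30 mm in diameter, run from the floor (z = 0) to the underside of the seat, each leg's axis is inset half a diameter from the nearest pair of seat edges (so the leg's bounding box is flush with the corner).

The picture frame is on top of the table. Two stools sit around the table at the +y, +x sides.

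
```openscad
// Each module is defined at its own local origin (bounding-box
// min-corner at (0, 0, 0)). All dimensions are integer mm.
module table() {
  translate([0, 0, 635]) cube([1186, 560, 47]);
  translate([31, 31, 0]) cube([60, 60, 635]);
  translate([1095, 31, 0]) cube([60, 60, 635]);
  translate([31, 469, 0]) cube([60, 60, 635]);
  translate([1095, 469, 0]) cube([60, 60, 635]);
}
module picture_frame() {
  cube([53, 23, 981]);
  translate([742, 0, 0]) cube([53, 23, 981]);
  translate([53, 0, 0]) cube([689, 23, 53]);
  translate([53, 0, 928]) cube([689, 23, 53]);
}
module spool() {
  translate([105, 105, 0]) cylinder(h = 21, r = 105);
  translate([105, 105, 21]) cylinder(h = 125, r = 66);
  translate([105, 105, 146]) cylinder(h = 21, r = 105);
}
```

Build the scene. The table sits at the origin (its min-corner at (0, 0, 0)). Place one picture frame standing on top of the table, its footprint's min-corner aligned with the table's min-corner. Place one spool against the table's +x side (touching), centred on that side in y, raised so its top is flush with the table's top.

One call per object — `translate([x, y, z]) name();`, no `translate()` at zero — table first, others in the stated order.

table();
translate([0, 0, 682]) picture_frame();
translate([1186, 175, 515]) spool();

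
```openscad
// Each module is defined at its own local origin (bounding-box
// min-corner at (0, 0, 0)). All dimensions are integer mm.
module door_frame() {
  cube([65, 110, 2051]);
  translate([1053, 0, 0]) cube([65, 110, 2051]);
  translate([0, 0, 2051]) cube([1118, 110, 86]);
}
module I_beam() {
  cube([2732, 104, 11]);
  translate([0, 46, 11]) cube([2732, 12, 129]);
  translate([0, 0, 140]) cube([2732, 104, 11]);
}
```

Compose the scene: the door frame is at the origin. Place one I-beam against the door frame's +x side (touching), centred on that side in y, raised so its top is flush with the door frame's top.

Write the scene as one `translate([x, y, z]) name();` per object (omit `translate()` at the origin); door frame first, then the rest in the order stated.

door_frame();
translate([1118, 3, 1986]) I_beam();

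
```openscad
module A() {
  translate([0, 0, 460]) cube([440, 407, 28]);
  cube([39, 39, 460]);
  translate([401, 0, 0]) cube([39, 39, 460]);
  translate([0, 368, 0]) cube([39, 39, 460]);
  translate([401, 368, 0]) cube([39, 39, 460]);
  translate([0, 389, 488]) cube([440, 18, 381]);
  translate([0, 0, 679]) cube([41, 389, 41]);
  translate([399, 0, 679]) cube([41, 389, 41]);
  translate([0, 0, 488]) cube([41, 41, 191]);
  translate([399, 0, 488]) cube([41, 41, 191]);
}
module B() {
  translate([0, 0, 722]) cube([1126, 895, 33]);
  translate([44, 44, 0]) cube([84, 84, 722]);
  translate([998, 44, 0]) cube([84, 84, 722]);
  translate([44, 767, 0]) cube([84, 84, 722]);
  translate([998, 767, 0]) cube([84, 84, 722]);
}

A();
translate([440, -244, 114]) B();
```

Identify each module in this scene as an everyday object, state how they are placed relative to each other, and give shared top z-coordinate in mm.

A is a chair. B is a table. The table is beside the chair with their tops flush at z = 869. The shared top z-coordinate is 869 mm.

Both tops at z = 869 mm.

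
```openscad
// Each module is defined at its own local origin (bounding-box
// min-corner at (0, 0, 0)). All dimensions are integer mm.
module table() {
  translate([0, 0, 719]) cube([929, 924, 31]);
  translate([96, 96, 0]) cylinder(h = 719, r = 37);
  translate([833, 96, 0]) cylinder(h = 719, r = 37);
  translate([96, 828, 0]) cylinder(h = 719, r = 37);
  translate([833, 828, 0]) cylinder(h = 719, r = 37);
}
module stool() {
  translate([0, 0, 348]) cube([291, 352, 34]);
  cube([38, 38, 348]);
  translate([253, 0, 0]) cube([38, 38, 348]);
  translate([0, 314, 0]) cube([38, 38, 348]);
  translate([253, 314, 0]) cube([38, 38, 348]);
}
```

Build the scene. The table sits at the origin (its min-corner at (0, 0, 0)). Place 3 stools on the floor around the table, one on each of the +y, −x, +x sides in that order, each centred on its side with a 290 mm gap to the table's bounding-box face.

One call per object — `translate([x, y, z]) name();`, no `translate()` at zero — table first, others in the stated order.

table();
translate([319, 1214, 0]) stool();
translate([-581, 286, 0]) stool();
translate([1219, 286, 0]) stool();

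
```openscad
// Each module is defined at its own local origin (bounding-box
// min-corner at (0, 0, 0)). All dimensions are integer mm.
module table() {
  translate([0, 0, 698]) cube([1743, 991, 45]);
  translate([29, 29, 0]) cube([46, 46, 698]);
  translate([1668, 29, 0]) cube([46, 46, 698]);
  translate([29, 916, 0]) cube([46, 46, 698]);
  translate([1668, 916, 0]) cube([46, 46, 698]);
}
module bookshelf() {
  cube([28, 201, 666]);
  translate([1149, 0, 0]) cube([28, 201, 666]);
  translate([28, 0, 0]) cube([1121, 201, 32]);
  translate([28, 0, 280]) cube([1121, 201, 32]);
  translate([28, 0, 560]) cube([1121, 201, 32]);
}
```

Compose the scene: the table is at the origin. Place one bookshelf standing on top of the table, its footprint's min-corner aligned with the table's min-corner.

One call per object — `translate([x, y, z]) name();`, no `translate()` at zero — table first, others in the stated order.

table();
translate([0, 0, 743]) bookshelf();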